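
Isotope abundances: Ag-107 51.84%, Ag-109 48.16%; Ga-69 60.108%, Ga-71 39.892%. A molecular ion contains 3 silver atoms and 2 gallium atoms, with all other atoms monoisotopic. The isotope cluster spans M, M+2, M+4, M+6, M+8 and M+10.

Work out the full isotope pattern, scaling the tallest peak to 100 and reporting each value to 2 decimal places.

14.86 : 61.14 : 100.00 : 81.23 : 32.76 : 5.25

Silver pattern (n=3): 0.13931407 : 0.38827347 : 0.36071085 : 0.11170161
Gallium pattern (n=2): 0.36129717 : 0.47956567 : 0.15913717
Convolve the two distributions (both contribute in 2-u steps):
  M: 0.13931407×0.36129717 = 0.050334
  M+2: 0.13931407×0.47956567 + 0.38827347×0.36129717 = 0.207092
  M+4: 0.13931407×0.15913717 + 0.38827347×0.47956567 + 0.36071085×0.36129717 = 0.338696
  M+6: 0.38827347×0.15913717 + 0.36071085×0.47956567 + 0.11170161×0.36129717 = 0.275131
  M+8: 0.36071085×0.15913717 + 0.11170161×0.47956567 = 0.110971
  M+10: 0.11170161×0.15913717 = 0.017776
Scale to base peak (0.338696) = 100: 14.86 : 61.14 : 100.00 : 81.23 : 32.76 : 5.25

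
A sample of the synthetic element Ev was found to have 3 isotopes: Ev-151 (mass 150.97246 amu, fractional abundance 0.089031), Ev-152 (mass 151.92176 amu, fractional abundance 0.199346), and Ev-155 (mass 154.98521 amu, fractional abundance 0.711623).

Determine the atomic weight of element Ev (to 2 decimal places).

154.02 amu

Average mass = Σ (abundance × isotope mass) = 0.089031 × 150.97246 + 0.199346 × 151.92176 + 0.711623 × 154.98521
= 13.441229 + 30.284995 + 110.291040 = 154.017264 amu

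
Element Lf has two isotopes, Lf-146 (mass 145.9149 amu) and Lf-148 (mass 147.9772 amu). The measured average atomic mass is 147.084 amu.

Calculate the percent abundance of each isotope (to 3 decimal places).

With x = fraction of Lf-146 (so Lf-148 is 1 − x):
145.9149·x + 147.9772·(1 − x) = 147.084
(145.9149 − 147.9772)·x = 147.084 − 147.9772
x = -0.8932 / -2.0623 = 0.43311 → 43.311% Lf-146, 56.689% Lf-148.

Lf-146: 43.311%, Lf-148: 56.689%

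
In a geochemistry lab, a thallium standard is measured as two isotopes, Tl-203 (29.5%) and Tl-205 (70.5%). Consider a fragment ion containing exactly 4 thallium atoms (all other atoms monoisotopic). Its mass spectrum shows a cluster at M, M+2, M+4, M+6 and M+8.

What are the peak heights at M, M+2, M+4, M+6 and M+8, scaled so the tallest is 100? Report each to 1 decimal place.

1.8 : 17.5 : 62.8 : 100.0 : 59.7

Expanding (0.295 + 0.705)^4:
P(M) = 0.295^4 = 0.007573
P(M+2) = 4 × 0.295^3 × 0.705^1 = 0.072396
P(M+4) = 6 × 0.295^2 × 0.705^2 = 0.259522
P(M+6) = 4 × 0.295^1 × 0.705^3 = 0.413475
P(M+8) = 0.705^4 = 0.247034
The M+6 peak is largest (0.413475); scaling to 100 gives 1.8 : 17.5 : 62.8 : 100.0 : 59.7.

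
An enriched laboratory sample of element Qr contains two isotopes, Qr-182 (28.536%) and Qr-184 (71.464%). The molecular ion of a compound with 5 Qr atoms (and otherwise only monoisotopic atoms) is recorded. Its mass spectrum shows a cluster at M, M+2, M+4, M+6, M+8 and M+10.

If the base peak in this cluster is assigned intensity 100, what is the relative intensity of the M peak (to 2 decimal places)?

Term probabilities: M 0.0019, M+2 0.0237, M+4 0.1187, M+6 0.2972, M+8 0.3721, M+10 0.1864. Base peak = M+8.
P(M+8) = C(5,4) × 0.28536^1 × 0.71464^4 = 5 × 0.28536 × 0.26082504 = 0.372145 (base)
P(M) = C(5,0) × 0.28536^5 × 0.71464^0 = 1 × 0.00189219 × 1.0000 = 0.001892
Relative intensity = 0.001892 / 0.372145 × 100 = 0.51

0.51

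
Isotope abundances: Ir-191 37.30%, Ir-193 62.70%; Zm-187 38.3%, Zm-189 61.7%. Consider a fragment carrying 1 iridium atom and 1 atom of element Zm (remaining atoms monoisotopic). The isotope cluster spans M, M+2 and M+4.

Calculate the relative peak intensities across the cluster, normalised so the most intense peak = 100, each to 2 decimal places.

30.38 : 100.00 : 82.26

Iridium pattern (n=1): 0.3730 : 0.6270
Element Zm pattern (n=1): 0.3830 : 0.6170
Convolve the two distributions (both contribute in 2-u steps):
  M: 0.3730×0.3830 = 0.142859
  M+2: 0.3730×0.6170 + 0.6270×0.3830 = 0.470282
  M+4: 0.6270×0.6170 = 0.386859
Scale to base peak (0.470282) = 100: 30.38 : 100.00 : 82.26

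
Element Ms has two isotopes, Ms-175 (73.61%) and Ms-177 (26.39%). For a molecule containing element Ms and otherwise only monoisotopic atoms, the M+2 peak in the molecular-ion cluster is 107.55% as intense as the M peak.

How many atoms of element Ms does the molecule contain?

The M+2/M ratio from n Ms atoms is n · q/p = n · 0.2639/0.7361.
n = 1.0755 × 0.7361/0.2639 = 3.00 ≈ 3

3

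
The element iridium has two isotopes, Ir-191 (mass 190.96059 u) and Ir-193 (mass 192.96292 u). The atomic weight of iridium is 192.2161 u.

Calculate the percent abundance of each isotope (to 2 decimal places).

Ir-191: 37.30%, Ir-193: 62.70%

With x = fraction of Ir-191 (so Ir-193 is 1 − x):
190.96059·x + 192.96292·(1 − x) = 192.2161
(190.96059 − 192.96292)·x = 192.2161 − 192.96292
x = -0.74682 / -2.00233 = 0.37298 → 37.30% Ir-191, 62.70% Ir-193.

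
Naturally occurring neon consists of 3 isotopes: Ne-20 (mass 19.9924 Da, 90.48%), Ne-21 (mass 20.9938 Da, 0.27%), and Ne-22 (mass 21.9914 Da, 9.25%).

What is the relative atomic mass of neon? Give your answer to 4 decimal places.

20.1800 Da

Average mass = Σ (abundance × isotope mass) = 0.9048 × 19.9924 + 0.0027 × 20.9938 + 0.0925 × 21.9914
= 18.08912 + 0.05668 + 2.03420 = 20.18000 Da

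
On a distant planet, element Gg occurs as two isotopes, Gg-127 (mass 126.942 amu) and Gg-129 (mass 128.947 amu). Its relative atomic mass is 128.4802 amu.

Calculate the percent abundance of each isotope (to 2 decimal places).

Let x be the fractional abundance of Gg-127; then Gg-129 has abundance 1 − x.
126.942·x + 128.947·(1 − x) = 128.4802
(126.942 − 128.947)·x = 128.4802 − 128.947
x = -0.4668 / -2.005 = 0.23282 → 23.28% Gg-127, 76.72% Gg-129.

Gg-127: 23.28%, Gg-129: 76.72%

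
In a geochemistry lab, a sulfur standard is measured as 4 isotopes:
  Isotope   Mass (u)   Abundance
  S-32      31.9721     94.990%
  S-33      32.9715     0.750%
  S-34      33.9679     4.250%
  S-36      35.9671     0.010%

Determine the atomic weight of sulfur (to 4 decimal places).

Weight each isotope mass by its fractional abundance: 0.94990 × 31.9721 + 0.00750 × 32.9715 + 0.04250 × 33.9679 + 0.00010 × 35.9671
= 30.37030 + 0.24729 + 1.44364 + 0.00360 = 32.06483 u

32.0648 u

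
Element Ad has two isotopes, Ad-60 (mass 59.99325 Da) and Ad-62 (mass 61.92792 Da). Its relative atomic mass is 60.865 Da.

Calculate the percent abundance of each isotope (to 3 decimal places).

Ad-60: 54.941%, Ad-62: 45.059%

With x = fraction of Ad-60 (so Ad-62 is 1 − x):
59.99325·x + 61.92792·(1 − x) = 60.865
(59.99325 − 61.92792)·x = 60.865 − 61.92792
x = -1.06292 / -1.93467 = 0.54941 → 54.941% Ad-60, 45.059% Ad-62.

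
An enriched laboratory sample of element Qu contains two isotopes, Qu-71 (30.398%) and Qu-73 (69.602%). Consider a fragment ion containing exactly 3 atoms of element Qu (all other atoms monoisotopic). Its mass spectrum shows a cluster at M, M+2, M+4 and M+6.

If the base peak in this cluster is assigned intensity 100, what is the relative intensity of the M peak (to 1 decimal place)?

Binomial terms of (0.30398 + 0.69602)^3: M 0.0281, M+2 0.1929, M+4 0.4418, M+6 0.3372 → M+4 is the base peak.
P(M+4) = C(3,2) × 0.30398^1 × 0.69602^2 = 3 × 0.30398 × 0.48444384 = 0.441784 (base)
P(M) = C(3,0) × 0.30398^3 × 0.69602^0 = 1 × 0.02808892 × 1.0000 = 0.028089
Relative intensity = 0.028089 / 0.441784 × 100 = 6.4

6.4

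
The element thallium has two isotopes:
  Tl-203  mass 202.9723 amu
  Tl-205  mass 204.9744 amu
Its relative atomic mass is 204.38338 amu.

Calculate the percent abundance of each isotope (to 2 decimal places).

Tl-203: 29.52%, Tl-205: 70.48%

Let x be the fractional abundance of Tl-203; then Tl-205 has abundance 1 − x.
202.9723·x + 204.9744·(1 − x) = 204.38338
(202.9723 − 204.9744)·x = 204.38338 − 204.9744
x = -0.59102 / -2.0021 = 0.29520 → 29.52% Tl-203, 70.48% Tl-205.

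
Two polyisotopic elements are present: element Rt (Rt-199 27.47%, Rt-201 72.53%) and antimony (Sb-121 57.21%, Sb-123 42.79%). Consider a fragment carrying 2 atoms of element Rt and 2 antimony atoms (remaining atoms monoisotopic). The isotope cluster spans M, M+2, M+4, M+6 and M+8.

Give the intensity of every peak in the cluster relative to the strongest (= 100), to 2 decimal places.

6.48 : 43.92 : 100.00 : 86.73 : 25.27

Element Rt pattern (n=2): 0.07546009 : 0.39847982 : 0.52606009
Antimony pattern (n=2): 0.32729841 : 0.48960318 : 0.18309841
Convolve the two distributions (both contribute in 2-u steps):
  M: 0.07546009×0.32729841 = 0.024698
  M+2: 0.07546009×0.48960318 + 0.39847982×0.32729841 = 0.167367
  M+4: 0.07546009×0.18309841 + 0.39847982×0.48960318 + 0.52606009×0.32729841 = 0.381092
  M+6: 0.39847982×0.18309841 + 0.52606009×0.48960318 = 0.330522
  M+8: 0.52606009×0.18309841 = 0.096321
Scale to base peak (0.381092) = 100: 6.48 : 43.92 : 100.00 : 86.73 : 25.27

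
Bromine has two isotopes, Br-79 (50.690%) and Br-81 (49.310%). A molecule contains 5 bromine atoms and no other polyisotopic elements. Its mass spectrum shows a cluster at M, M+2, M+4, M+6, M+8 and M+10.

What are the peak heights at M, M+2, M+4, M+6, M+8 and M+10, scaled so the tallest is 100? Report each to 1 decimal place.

Each Br atom is independently Br-79 (p = 0.50690) or Br-81 (q = 0.49310); the cluster is the binomial expansion (p + q)^5.
P(M) = 0.50690^5 = 0.033467
P(M+2) = 5 × 0.50690^4 × 0.49310^1 = 0.162777
P(M+4) = 10 × 0.50690^3 × 0.49310^2 = 0.316692
P(M+6) = 10 × 0.50690^2 × 0.49310^3 = 0.308070
P(M+8) = 5 × 0.50690^1 × 0.49310^4 = 0.149842
P(M+10) = 0.49310^5 = 0.029152
The M+4 peak is largest (0.316692); scaling to 100 gives 10.6 : 51.4 : 100.0 : 97.3 : 47.3 : 9.2.

10.6 : 51.4 : 100.0 : 97.3 : 47.3 : 9.2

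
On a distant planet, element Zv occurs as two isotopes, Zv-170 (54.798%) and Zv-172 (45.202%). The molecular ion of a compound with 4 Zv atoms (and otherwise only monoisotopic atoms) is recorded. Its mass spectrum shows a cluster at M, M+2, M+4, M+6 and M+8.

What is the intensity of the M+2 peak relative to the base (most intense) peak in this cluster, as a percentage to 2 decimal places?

Binomial terms of (0.54798 + 0.45202)^4: M 0.0902, M+2 0.2975, M+4 0.3681, M+6 0.2024, M+8 0.0417 → M+4 is the base peak.
P(M+4) = C(4,2) × 0.54798^2 × 0.45202^2 = 6 × 0.30028208 × 0.20432208 = 0.368126 (base)
P(M+2) = C(4,1) × 0.54798^3 × 0.45202^1 = 4 × 0.16454857 × 0.45202 = 0.297517
Relative intensity = 0.297517 / 0.368126 × 100 = 80.82

80.82%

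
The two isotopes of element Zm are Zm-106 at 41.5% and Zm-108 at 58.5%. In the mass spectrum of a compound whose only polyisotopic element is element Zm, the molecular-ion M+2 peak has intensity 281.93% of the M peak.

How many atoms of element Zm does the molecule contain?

With n Zm atoms, P(M+2)/P(M) = C(n,1)·p^(n−1)q / p^n = n·q/p = n · 0.585/0.415.
n = 2.8193 × 0.415/0.585 = 2.00 ≈ 2

2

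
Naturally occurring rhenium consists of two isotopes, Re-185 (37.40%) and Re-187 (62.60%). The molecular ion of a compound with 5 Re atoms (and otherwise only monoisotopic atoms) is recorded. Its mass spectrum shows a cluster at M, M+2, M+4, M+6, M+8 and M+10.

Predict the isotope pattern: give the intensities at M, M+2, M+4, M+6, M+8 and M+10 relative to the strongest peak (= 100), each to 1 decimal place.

Each Re atom is independently Re-185 (p = 0.3740) or Re-187 (q = 0.6260); the cluster is the binomial expansion (p + q)^5.
P(M) = 0.3740^5 = 0.007317
P(M+2) = 5 × 0.3740^4 × 0.6260^1 = 0.061239
P(M+4) = 10 × 0.3740^3 × 0.6260^2 = 0.205005
P(M+6) = 10 × 0.3740^2 × 0.6260^3 = 0.343136
P(M+8) = 5 × 0.3740^1 × 0.6260^4 = 0.287170
P(M+10) = 0.6260^5 = 0.096133
The M+6 peak is largest (0.343136); scaling to 100 gives 2.1 : 17.8 : 59.7 : 100.0 : 83.7 : 28.0.

2.1 : 17.8 : 59.7 : 100.0 : 83.7 : 28.0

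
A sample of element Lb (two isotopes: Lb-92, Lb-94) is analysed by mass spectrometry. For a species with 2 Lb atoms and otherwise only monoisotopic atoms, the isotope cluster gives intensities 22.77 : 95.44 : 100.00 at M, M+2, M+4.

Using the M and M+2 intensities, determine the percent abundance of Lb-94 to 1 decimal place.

If p is the fraction of Lb that is Lb-92, then I(M+2)/I(M) = [C(2,1)·p^1·(1−p)] / p^2 = 2·(1−p)/p = 95.44/22.77 = 4.1915
(1−p)/p = 4.1915/2 = 2.0957  ⇒  p = 1/(1 + 2.0957) = 0.3230
Lb-92: 32.3%, Lb-94: 67.7%.

67.7%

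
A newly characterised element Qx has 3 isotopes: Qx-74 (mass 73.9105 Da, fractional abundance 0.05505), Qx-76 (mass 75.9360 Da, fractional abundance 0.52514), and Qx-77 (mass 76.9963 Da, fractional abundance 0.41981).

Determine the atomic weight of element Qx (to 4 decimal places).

Ar = Σ fᵢ·mᵢ = 0.05505 × 73.9105 + 0.52514 × 75.9360 + 0.41981 × 76.9963
= 4.06877 + 39.87703 + 32.32382 = 76.26962 Da

76.2696 Da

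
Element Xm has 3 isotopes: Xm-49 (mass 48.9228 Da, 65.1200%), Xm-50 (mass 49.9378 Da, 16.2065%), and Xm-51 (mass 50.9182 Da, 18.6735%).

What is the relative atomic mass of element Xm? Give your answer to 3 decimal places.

49.460 Da

Ar = Σ fᵢ·mᵢ = 0.651200 × 48.9228 + 0.162065 × 49.9378 + 0.186735 × 50.9182
= 31.85853 + 8.09317 + 9.50821 = 49.45991 Da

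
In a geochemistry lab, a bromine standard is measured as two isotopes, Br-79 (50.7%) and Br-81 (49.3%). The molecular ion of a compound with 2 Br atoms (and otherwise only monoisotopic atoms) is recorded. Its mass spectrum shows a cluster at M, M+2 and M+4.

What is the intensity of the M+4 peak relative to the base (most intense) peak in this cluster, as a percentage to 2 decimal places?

Binomial terms of (0.507 + 0.493)^2: M 0.2570, M+2 0.4999, M+4 0.2430 → M+2 is the base peak.
P(M+2) = C(2,1) × 0.507^1 × 0.493^1 = 2 × 0.5070 × 0.4930 = 0.499902 (base)
P(M+4) = C(2,2) × 0.507^0 × 0.493^2 = 1 × 1.0000 × 0.243049 = 0.243049
Relative intensity = 0.243049 / 0.499902 × 100 = 48.62

48.62%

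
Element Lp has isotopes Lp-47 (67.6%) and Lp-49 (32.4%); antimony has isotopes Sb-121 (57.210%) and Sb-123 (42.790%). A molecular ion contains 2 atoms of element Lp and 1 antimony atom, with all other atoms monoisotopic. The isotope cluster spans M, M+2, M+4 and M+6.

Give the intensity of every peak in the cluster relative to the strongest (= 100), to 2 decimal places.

58.60 : 100.00 : 55.47 : 10.07

Element Lp pattern (n=2): 0.456976 : 0.438048 : 0.104976
Antimony pattern (n=1): 0.5721 : 0.4279
Convolve the two distributions (both contribute in 2-u steps):
  M: 0.456976×0.5721 = 0.261436
  M+2: 0.456976×0.4279 + 0.438048×0.5721 = 0.446147
  M+4: 0.438048×0.4279 + 0.104976×0.5721 = 0.247498
  M+6: 0.104976×0.4279 = 0.044919
Scale to base peak (0.446147) = 100: 58.60 : 100.00 : 55.47 : 10.07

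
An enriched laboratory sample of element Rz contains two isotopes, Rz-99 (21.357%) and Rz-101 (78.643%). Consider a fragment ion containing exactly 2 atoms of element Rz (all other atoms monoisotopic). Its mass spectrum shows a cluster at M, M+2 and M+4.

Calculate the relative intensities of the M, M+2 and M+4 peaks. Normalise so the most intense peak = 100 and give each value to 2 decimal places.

Expanding (0.21357 + 0.78643)^2:
P(M) = 0.21357^2 = 0.045612
P(M+2) = 2 × 0.21357^1 × 0.78643^1 = 0.335916
P(M+4) = 0.78643^2 = 0.618472
The M+4 peak is largest (0.618472); scaling to 100 gives 7.37 : 54.31 : 100.00.

7.37 : 54.31 : 100.00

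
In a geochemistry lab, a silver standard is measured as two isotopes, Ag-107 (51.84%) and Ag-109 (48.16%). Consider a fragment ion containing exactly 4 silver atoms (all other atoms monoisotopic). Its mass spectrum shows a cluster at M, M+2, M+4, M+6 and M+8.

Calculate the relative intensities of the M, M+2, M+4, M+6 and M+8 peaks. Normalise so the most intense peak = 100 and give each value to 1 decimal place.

19.3 : 71.8 : 100.0 : 61.9 : 14.4

The 4 Ag atoms are independent, so intensities follow the terms of (0.5184 + 0.4816)^4.
P(M) = 0.5184^4 = 0.072220
P(M+2) = 4 × 0.5184^3 × 0.4816^1 = 0.268375
P(M+4) = 6 × 0.5184^2 × 0.4816^2 = 0.373985
P(M+6) = 4 × 0.5184^1 × 0.4816^3 = 0.231624
P(M+8) = 0.4816^4 = 0.053795
The M+4 peak is largest (0.373985); scaling to 100 gives 19.3 : 71.8 : 100.0 : 61.9 : 14.4.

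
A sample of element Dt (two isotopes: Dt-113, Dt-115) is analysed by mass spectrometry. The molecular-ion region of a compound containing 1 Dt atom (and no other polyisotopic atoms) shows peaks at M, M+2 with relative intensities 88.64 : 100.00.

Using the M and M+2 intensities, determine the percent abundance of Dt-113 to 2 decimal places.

Let p = fractional abundance of Dt-113. I(M+2)/I(M) = [C(1,1)·p^0·(1−p)] / p^1 = 1·(1−p)/p = 100.00/88.64 = 1.1282
(1−p)/p = 1.1282/1 = 1.1282  ⇒  p = 1/(1 + 1.1282) = 0.4699
Dt-113: 46.99%, Dt-115: 53.01%.

46.99%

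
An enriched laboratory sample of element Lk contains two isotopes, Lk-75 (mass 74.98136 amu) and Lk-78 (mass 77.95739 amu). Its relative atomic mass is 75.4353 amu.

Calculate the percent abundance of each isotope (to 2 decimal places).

Lk-75: 84.75%, Lk-78: 15.25%

Let x be the fractional abundance of Lk-75; then Lk-78 has abundance 1 − x.
74.98136·x + 77.95739·(1 − x) = 75.4353
(74.98136 − 77.95739)·x = 75.4353 − 77.95739
x = -2.52209 / -2.97603 = 0.84747 → 84.75% Lk-75, 15.25% Lk-78.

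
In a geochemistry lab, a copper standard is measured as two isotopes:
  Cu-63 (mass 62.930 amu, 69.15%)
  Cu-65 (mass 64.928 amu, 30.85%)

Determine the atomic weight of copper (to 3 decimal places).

63.546 amu

Weight each isotope mass by its fractional abundance: 0.6915 × 62.930 + 0.3085 × 64.928
= 43.5161 + 20.0303 = 63.5464 amu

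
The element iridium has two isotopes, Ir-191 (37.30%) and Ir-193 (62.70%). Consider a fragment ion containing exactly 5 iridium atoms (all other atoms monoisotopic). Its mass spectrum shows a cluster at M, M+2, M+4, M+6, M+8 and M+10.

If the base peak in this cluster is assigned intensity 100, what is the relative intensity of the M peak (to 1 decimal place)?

2.1

Term probabilities: M 0.0072, M+2 0.0607, M+4 0.2040, M+6 0.3429, M+8 0.2882, M+10 0.0969. Base peak = M+6.
P(M+6) = C(5,3) × 0.3730^2 × 0.6270^3 = 10 × 0.139129 × 0.24649188 = 0.342942 (base)
P(M) = C(5,0) × 0.3730^5 × 0.6270^0 = 1 × 0.00722012 × 1.0000 = 0.007220
Relative intensity = 0.007220 / 0.342942 × 100 = 2.1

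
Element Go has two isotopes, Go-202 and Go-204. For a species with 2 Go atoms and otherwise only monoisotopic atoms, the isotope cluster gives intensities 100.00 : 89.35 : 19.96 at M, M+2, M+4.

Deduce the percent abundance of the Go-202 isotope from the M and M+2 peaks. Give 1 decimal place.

69.1%

Write p for the Go-202 fraction. I(M+2)/I(M) = [C(2,1)·p^1·(1−p)] / p^2 = 2·(1−p)/p = 89.35/100.00 = 0.8935
(1−p)/p = 0.8935/2 = 0.4467  ⇒  p = 1/(1 + 0.4467) = 0.6912
Go-202: 69.1%, Go-204: 30.9%.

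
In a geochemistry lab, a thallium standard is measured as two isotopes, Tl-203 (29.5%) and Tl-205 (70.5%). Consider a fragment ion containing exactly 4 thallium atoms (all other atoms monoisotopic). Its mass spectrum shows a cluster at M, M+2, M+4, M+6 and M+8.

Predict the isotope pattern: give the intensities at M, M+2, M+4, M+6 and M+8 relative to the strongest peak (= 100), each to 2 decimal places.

1.83 : 17.51 : 62.77 : 100.00 : 59.75

Expanding (0.295 + 0.705)^4:
P(M) = 0.295^4 = 0.007573
P(M+2) = 4 × 0.295^3 × 0.705^1 = 0.072396
P(M+4) = 6 × 0.295^2 × 0.705^2 = 0.259522
P(M+6) = 4 × 0.295^1 × 0.705^3 = 0.413475
P(M+8) = 0.705^4 = 0.247034
The M+6 peak is largest (0.413475); scaling to 100 gives 1.83 : 17.51 : 62.77 : 100.00 : 59.75.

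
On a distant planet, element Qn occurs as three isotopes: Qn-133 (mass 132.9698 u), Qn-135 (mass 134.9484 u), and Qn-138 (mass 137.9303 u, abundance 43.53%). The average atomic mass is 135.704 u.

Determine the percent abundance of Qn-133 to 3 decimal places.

27.414%

The remaining 56.47% is split between Qn-133 (fraction x) and Qn-135 (fraction 0.5647 − x).
Substituting: 132.9698x + 134.9484(0.5647 − x) = 75.66294041
(132.9698 − 134.9484)x = -0.54242107  ⇒  x = 0.27414, y = 0.29056
Qn-133: 27.414%, Qn-135: 29.056%.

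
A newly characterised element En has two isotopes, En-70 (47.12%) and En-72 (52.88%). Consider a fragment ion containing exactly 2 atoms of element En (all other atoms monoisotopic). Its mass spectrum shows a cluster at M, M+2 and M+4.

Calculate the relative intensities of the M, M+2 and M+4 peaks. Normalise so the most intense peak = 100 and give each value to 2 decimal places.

44.55 : 100.00 : 56.11

The 2 En atoms are independent, so intensities follow the terms of (0.4712 + 0.5288)^2.
P(M) = 0.4712^2 = 0.222029
P(M+2) = 2 × 0.4712^1 × 0.5288^1 = 0.498341
P(M+4) = 0.5288^2 = 0.279629
The M+2 peak is largest (0.498341); scaling to 100 gives 44.55 : 100.00 : 56.11.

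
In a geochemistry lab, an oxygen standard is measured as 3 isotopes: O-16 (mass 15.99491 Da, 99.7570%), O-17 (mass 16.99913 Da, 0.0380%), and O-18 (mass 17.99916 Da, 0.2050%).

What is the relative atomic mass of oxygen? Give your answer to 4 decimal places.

Ar = Σ fᵢ·mᵢ = 0.997570 × 15.99491 + 0.000380 × 16.99913 + 0.002050 × 17.99916
= 15.956042 + 0.006460 + 0.036898 = 15.999400 Da

15.9994 Da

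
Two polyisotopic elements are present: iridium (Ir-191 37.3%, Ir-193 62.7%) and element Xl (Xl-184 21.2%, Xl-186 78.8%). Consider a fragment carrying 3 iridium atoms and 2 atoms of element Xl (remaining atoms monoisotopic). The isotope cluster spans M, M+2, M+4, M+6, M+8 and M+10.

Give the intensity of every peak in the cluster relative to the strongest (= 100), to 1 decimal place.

Iridium pattern (n=3): 0.05189512 : 0.26170165 : 0.43991135 : 0.24649188
Element Xl pattern (n=2): 0.044944 : 0.334112 : 0.620944
Convolve the two distributions (both contribute in 2-u steps):
  M: 0.05189512×0.044944 = 0.002332
  M+2: 0.05189512×0.334112 + 0.26170165×0.044944 = 0.029101
  M+4: 0.05189512×0.620944 + 0.26170165×0.334112 + 0.43991135×0.044944 = 0.139433
  M+6: 0.26170165×0.620944 + 0.43991135×0.334112 + 0.24649188×0.044944 = 0.320560
  M+8: 0.43991135×0.620944 + 0.24649188×0.334112 = 0.355516
  M+10: 0.24649188×0.620944 = 0.153058
Scale to base peak (0.355516) = 100: 0.7 : 8.2 : 39.2 : 90.2 : 100.0 : 43.1

0.7 : 8.2 : 39.2 : 90.2 : 100.0 : 43.1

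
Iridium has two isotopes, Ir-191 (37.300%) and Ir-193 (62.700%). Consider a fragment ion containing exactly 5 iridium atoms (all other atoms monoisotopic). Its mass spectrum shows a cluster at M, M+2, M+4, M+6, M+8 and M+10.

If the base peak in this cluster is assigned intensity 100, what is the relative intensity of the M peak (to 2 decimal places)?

2.11

(0.37300 + 0.62700)^5 gives M 0.0072, M+2 0.0607, M+4 0.2040, M+6 0.3429, M+8 0.2882, M+10 0.0969; the largest is M+6.
P(M+6) = C(5,3) × 0.37300^2 × 0.62700^3 = 10 × 0.139129 × 0.24649188 = 0.342942 (base)
P(M) = C(5,0) × 0.37300^5 × 0.62700^0 = 1 × 0.00722012 × 1.0000 = 0.007220
Relative intensity = 0.007220 / 0.342942 × 100 = 2.11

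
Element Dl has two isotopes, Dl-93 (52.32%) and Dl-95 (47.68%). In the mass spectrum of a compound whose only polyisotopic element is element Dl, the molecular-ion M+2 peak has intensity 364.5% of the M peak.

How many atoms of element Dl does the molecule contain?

4

For n independent Dl atoms, I(M+2)/I(M) = n · (abundance Dl-95) / (abundance Dl-93) = n · 0.4768/0.5232.
n = 3.645 × 0.5232/0.4768 = 4.00 ≈ 4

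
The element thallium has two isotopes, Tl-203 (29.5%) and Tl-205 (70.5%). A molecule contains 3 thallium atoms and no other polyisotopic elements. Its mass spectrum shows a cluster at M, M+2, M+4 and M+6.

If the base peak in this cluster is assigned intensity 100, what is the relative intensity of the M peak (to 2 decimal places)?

5.84

Term probabilities: M 0.0257, M+2 0.1841, M+4 0.4399, M+6 0.3504. Base peak = M+4.
P(M+4) = C(3,2) × 0.295^1 × 0.705^2 = 3 × 0.2950 × 0.497025 = 0.439867 (base)
P(M) = C(3,0) × 0.295^3 × 0.705^0 = 1 × 0.02567237 × 1.0000 = 0.025672
Relative intensity = 0.025672 / 0.439867 × 100 = 5.84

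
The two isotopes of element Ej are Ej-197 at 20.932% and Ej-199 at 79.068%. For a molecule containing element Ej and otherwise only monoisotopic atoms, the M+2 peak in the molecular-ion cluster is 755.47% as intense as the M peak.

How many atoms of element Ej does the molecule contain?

For n independent Ej atoms, I(M+2)/I(M) = n · (abundance Ej-199) / (abundance Ej-197) = n · 0.79068/0.20932.
n = 7.5547 × 0.20932/0.79068 = 2.00 ≈ 2

2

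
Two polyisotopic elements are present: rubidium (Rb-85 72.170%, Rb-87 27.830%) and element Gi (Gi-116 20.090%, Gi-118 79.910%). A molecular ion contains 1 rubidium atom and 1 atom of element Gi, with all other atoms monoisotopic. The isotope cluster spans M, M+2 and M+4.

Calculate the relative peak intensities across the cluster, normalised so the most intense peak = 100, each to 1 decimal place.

Rubidium pattern (n=1): 0.7217 : 0.2783
Element Gi pattern (n=1): 0.2009 : 0.7991
Convolve the two distributions (both contribute in 2-u steps):
  M: 0.7217×0.2009 = 0.144990
  M+2: 0.7217×0.7991 + 0.2783×0.2009 = 0.632621
  M+4: 0.2783×0.7991 = 0.222390
Scale to base peak (0.632621) = 100: 22.9 : 100.0 : 35.2

22.9 : 100.0 : 35.2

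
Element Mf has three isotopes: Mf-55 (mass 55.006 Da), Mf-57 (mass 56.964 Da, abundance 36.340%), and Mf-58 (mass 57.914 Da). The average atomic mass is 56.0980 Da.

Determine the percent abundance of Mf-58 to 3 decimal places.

13.083%

Let x and y be the fractions of Mf-55 and Mf-58. Then x + y = 1 − 0.36340 = 0.63660 and 55.006x + 57.914y = 56.0980 − 0.36340×56.964 = 35.3972824.
Substituting: 55.006x + 57.914(0.63660 − x) = 35.3972824
(55.006 − 57.914)x = -1.47077  ⇒  x = 0.50577, y = 0.13083
Mf-55: 50.577%, Mf-58: 13.083%.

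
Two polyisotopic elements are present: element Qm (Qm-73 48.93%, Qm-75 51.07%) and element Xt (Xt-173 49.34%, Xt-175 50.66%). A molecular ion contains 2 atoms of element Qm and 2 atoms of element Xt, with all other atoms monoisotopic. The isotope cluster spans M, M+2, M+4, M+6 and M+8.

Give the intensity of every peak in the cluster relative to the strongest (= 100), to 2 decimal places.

Element Qm pattern (n=2): 0.23941449 : 0.49977102 : 0.26081449
Element Xt pattern (n=2): 0.24344356 : 0.49991288 : 0.25664356
Convolve the two distributions (both contribute in 2-u steps):
  M: 0.23941449×0.24344356 = 0.058284
  M+2: 0.23941449×0.49991288 + 0.49977102×0.24344356 = 0.241352
  M+4: 0.23941449×0.25664356 + 0.49977102×0.49991288 + 0.26081449×0.24344356 = 0.374780
  M+6: 0.49977102×0.25664356 + 0.26081449×0.49991288 = 0.258648
  M+8: 0.26081449×0.25664356 = 0.066936
Scale to base peak (0.374780) = 100: 15.55 : 64.40 : 100.00 : 69.01 : 17.86

15.55 : 64.40 : 100.00 : 69.01 : 17.86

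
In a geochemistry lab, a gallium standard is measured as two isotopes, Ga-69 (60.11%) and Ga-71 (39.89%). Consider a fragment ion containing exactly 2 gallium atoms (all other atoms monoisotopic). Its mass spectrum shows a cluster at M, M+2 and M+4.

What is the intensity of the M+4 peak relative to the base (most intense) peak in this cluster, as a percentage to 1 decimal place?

33.2%

(0.6011 + 0.3989)^2 gives M 0.3613, M+2 0.4796, M+4 0.1591; the largest is M+2.
P(M+2) = C(2,1) × 0.6011^1 × 0.3989^1 = 2 × 0.6011 × 0.3989 = 0.479558 (base)
P(M+4) = C(2,2) × 0.6011^0 × 0.3989^2 = 1 × 1.0000 × 0.15912121 = 0.159121
Relative intensity = 0.159121 / 0.479558 × 100 = 33.2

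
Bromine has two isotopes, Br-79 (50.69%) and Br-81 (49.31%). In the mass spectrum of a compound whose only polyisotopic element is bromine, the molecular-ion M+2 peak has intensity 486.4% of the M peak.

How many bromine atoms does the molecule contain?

For n independent Br atoms, I(M+2)/I(M) = n · (abundance Br-81) / (abundance Br-79) = n · 0.4931/0.5069.
n = 4.864 × 0.5069/0.4931 = 5.00 ≈ 5

5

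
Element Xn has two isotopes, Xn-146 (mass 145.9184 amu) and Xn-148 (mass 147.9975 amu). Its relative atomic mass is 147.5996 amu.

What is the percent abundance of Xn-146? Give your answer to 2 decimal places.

With x = fraction of Xn-146 (so Xn-148 is 1 − x):
145.9184·x + 147.9975·(1 − x) = 147.5996
(145.9184 − 147.9975)·x = 147.5996 − 147.9975
x = -0.3979 / -2.0791 = 0.19138 → 19.14% Xn-146, 80.86% Xn-148.

19.14%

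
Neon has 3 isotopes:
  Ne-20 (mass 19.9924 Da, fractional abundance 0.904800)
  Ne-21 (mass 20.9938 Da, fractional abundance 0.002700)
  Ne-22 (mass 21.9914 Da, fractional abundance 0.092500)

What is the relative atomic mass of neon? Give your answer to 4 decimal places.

20.1800 Da

The abundance-weighted mean is 0.904800 × 19.9924 + 0.002700 × 20.9938 + 0.092500 × 21.9914
= 18.08912 + 0.05668 + 2.03420 = 20.18000 Da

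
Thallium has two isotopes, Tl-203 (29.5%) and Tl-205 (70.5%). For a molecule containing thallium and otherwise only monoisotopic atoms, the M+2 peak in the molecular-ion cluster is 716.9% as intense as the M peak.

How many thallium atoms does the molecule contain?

3

With n Tl atoms, P(M+2)/P(M) = C(n,1)·p^(n−1)q / p^n = n·q/p = n · 0.705/0.295.
n = 7.169 × 0.295/0.705 = 3.00 ≈ 3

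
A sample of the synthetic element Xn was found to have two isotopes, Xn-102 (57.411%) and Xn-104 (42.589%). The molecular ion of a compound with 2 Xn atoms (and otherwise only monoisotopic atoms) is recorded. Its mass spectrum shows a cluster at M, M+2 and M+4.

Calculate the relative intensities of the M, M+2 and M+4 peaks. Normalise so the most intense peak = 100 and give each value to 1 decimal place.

67.4 : 100.0 : 37.1

The 2 Xn atoms are independent, so intensities follow the terms of (0.57411 + 0.42589)^2.
P(M) = 0.57411^2 = 0.329602
P(M+2) = 2 × 0.57411^1 × 0.42589^1 = 0.489015
P(M+4) = 0.42589^2 = 0.181382
The M+2 peak is largest (0.489015); scaling to 100 gives 67.4 : 100.0 : 37.1.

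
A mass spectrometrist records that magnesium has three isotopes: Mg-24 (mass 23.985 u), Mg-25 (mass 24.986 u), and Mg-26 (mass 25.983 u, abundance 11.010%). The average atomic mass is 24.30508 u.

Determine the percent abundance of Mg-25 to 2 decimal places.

The remaining 88.990% is split between Mg-24 (fraction x) and Mg-25 (fraction 0.88990 − x).
Substituting: 23.985x + 24.986(0.88990 − x) = 21.4443517
(23.985 − 24.986)x = -0.7906897  ⇒  x = 0.78990, y = 0.10000
Mg-24: 78.99%, Mg-25: 10.00%.

10.00%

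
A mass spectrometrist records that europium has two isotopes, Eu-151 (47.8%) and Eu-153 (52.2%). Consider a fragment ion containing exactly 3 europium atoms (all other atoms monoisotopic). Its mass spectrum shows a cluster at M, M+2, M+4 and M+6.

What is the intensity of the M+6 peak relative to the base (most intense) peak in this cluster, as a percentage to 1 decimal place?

Binomial terms of (0.478 + 0.522)^3: M 0.1092, M+2 0.3578, M+4 0.3907, M+6 0.1422 → M+4 is the base peak.
P(M+4) = C(3,2) × 0.478^1 × 0.522^2 = 3 × 0.4780 × 0.272484 = 0.390742 (base)
P(M+6) = C(3,3) × 0.478^0 × 0.522^3 = 1 × 1.0000 × 0.14223665 = 0.142237
Relative intensity = 0.142237 / 0.390742 × 100 = 36.4

36.4%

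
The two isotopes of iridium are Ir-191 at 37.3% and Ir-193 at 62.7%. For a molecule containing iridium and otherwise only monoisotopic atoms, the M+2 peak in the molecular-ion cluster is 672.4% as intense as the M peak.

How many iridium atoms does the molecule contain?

4

For n independent Ir atoms, I(M+2)/I(M) = n · (abundance Ir-193) / (abundance Ir-191) = n · 0.627/0.373.
n = 6.724 × 0.373/0.627 = 4.00 ≈ 4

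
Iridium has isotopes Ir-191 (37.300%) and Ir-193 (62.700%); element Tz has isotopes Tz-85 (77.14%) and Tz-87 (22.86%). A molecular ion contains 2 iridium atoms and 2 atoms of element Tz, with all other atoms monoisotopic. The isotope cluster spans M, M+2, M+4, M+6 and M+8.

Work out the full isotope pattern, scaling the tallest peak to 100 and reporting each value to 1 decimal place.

20.4 : 80.6 : 100.0 : 40.2 : 5.1

Iridium pattern (n=2): 0.139129 : 0.467742 : 0.393129
Element Tz pattern (n=2): 0.59505796 : 0.35268408 : 0.05225796
Convolve the two distributions (both contribute in 2-u steps):
  M: 0.139129×0.59505796 = 0.082790
  M+2: 0.139129×0.35268408 + 0.467742×0.59505796 = 0.327402
  M+4: 0.139129×0.05225796 + 0.467742×0.35268408 + 0.393129×0.59505796 = 0.406170
  M+6: 0.467742×0.05225796 + 0.393129×0.35268408 = 0.163094
  M+8: 0.393129×0.05225796 = 0.020544
Scale to base peak (0.406170) = 100: 20.4 : 80.6 : 100.0 : 40.2 : 5.1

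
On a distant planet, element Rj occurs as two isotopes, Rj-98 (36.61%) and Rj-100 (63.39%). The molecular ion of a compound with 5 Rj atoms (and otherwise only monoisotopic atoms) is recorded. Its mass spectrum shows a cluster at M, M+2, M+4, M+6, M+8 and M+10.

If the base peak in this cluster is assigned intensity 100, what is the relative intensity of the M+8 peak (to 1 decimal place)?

(0.3661 + 0.6339)^5 gives M 0.0066, M+2 0.0569, M+4 0.1972, M+6 0.3414, M+8 0.2956, M+10 0.1024; the largest is M+6.
P(M+6) = C(5,3) × 0.3661^2 × 0.6339^3 = 10 × 0.13402921 × 0.25471954 = 0.341399 (base)
P(M+8) = C(5,4) × 0.3661^1 × 0.6339^4 = 5 × 0.3661 × 0.16146671 = 0.295565
Relative intensity = 0.295565 / 0.341399 × 100 = 86.6

86.6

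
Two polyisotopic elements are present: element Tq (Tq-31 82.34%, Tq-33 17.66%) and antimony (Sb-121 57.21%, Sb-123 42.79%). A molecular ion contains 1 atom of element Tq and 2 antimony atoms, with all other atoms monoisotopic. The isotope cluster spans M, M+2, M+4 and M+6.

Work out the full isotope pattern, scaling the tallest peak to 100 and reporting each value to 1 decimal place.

58.5 : 100.0 : 51.5 : 7.0

Element Tq pattern (n=1): 0.8234 : 0.1766
Antimony pattern (n=2): 0.32729841 : 0.48960318 : 0.18309841
Convolve the two distributions (both contribute in 2-u steps):
  M: 0.8234×0.32729841 = 0.269498
  M+2: 0.8234×0.48960318 + 0.1766×0.32729841 = 0.460940
  M+4: 0.8234×0.18309841 + 0.1766×0.48960318 = 0.237227
  M+6: 0.1766×0.18309841 = 0.032335
Scale to base peak (0.460940) = 100: 58.5 : 100.0 : 51.5 : 7.0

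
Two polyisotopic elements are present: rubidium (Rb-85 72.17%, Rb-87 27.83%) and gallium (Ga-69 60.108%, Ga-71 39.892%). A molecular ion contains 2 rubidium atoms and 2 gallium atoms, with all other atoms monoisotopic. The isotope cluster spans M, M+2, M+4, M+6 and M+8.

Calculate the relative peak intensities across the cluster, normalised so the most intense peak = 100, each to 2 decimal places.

47.65 : 100.00 : 76.85 : 25.59 : 3.12

Rubidium pattern (n=2): 0.52085089 : 0.40169822 : 0.07745089
Gallium pattern (n=2): 0.36129717 : 0.47956567 : 0.15913717
Convolve the two distributions (both contribute in 2-u steps):
  M: 0.52085089×0.36129717 = 0.188182
  M+2: 0.52085089×0.47956567 + 0.40169822×0.36129717 = 0.394915
  M+4: 0.52085089×0.15913717 + 0.40169822×0.47956567 + 0.07745089×0.36129717 = 0.303510
  M+6: 0.40169822×0.15913717 + 0.07745089×0.47956567 = 0.101068
  M+8: 0.07745089×0.15913717 = 0.012325
Scale to base peak (0.394915) = 100: 47.65 : 100.00 : 76.85 : 25.59 : 3.12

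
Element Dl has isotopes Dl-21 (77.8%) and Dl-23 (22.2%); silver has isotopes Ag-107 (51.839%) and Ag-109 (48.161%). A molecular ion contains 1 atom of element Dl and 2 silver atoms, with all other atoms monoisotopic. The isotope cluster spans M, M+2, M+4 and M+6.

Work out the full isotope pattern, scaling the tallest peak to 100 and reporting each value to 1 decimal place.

Element Dl pattern (n=1): 0.7780 : 0.2220
Silver pattern (n=2): 0.26872819 : 0.49932362 : 0.23194819
Convolve the two distributions (both contribute in 2-u steps):
  M: 0.7780×0.26872819 = 0.209071
  M+2: 0.7780×0.49932362 + 0.2220×0.26872819 = 0.448131
  M+4: 0.7780×0.23194819 + 0.2220×0.49932362 = 0.291306
  M+6: 0.2220×0.23194819 = 0.051492
Scale to base peak (0.448131) = 100: 46.7 : 100.0 : 65.0 : 11.5

46.7 : 100.0 : 65.0 : 11.5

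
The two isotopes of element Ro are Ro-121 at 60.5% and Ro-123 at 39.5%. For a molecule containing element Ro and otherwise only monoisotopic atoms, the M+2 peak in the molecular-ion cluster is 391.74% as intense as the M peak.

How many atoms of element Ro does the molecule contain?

6

The M+2/M ratio from n Ro atoms is n · q/p = n · 0.395/0.605.
n = 3.9174 × 0.605/0.395 = 6.00 ≈ 6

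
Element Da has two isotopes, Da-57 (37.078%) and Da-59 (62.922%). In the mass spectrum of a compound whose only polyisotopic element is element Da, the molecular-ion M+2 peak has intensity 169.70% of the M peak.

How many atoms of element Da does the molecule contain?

1

For n independent Da atoms, I(M+2)/I(M) = n · (abundance Da-59) / (abundance Da-57) = n · 0.62922/0.37078.
n = 1.6970 × 0.37078/0.62922 = 1.00 ≈ 1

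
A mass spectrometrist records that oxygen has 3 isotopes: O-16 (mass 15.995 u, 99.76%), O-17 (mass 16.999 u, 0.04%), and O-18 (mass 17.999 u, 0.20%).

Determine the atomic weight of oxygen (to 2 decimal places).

Ar = Σ fᵢ·mᵢ = 0.9976 × 15.995 + 0.0004 × 16.999 + 0.0020 × 17.999
= 15.9566 + 0.0068 + 0.0360 = 15.9994 u

16.00 u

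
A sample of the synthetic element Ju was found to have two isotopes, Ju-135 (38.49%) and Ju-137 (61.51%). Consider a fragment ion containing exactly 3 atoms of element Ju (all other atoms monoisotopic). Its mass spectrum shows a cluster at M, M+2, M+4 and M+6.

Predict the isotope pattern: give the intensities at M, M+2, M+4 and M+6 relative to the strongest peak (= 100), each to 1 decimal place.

13.1 : 62.6 : 100.0 : 53.3

The 3 Ju atoms are independent, so intensities follow the terms of (0.3849 + 0.6151)^3.
P(M) = 0.3849^3 = 0.057022
P(M+2) = 3 × 0.3849^2 × 0.6151^1 = 0.273378
P(M+4) = 3 × 0.3849^1 × 0.6151^2 = 0.436878
P(M+6) = 0.6151^3 = 0.232722
The M+4 peak is largest (0.436878); scaling to 100 gives 13.1 : 62.6 : 100.0 : 53.3.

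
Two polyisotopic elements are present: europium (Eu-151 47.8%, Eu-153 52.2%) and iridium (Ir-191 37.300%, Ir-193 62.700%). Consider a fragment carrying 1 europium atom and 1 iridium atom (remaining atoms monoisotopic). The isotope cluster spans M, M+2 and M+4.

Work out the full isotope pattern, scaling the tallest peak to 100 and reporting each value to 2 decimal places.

36.06 : 100.00 : 66.20

Europium pattern (n=1): 0.4780 : 0.5220
Iridium pattern (n=1): 0.3730 : 0.6270
Convolve the two distributions (both contribute in 2-u steps):
  M: 0.4780×0.3730 = 0.178294
  M+2: 0.4780×0.6270 + 0.5220×0.3730 = 0.494412
  M+4: 0.5220×0.6270 = 0.327294
Scale to base peak (0.494412) = 100: 36.06 : 100.00 : 66.20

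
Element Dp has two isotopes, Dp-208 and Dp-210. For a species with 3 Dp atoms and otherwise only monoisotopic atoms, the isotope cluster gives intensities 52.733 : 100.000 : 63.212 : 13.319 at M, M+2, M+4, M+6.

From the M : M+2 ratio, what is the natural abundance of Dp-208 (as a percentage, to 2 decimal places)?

61.27%

Write p for the Dp-208 fraction. I(M+2)/I(M) = [C(3,1)·p^2·(1−p)] / p^3 = 3·(1−p)/p = 100.000/52.733 = 1.8963
(1−p)/p = 1.8963/3 = 0.6321  ⇒  p = 1/(1 + 0.6321) = 0.6127
Dp-208: 61.27%, Dp-210: 38.73%.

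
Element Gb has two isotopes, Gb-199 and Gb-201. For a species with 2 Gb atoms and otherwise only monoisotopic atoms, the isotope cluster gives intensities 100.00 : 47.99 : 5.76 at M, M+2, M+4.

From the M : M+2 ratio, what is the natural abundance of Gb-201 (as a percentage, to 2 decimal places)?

If p is the fraction of Gb that is Gb-199, then I(M+2)/I(M) = [C(2,1)·p^1·(1−p)] / p^2 = 2·(1−p)/p = 47.99/100.00 = 0.4799
(1−p)/p = 0.4799/2 = 0.2399  ⇒  p = 1/(1 + 0.2399) = 0.8065
Gb-199: 80.65%, Gb-201: 19.35%.

19.35%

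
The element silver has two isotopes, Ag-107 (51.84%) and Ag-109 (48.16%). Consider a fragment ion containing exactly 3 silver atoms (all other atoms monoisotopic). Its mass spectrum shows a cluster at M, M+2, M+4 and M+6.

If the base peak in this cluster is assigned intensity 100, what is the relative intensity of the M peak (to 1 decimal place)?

35.9

(0.5184 + 0.4816)^3 gives M 0.1393, M+2 0.3883, M+4 0.3607, M+6 0.1117; the largest is M+2.
P(M+2) = C(3,1) × 0.5184^2 × 0.4816^1 = 3 × 0.26873856 × 0.4816 = 0.388273 (base)
P(M) = C(3,0) × 0.5184^3 × 0.4816^0 = 1 × 0.13931407 × 1.0000 = 0.139314
Relative intensity = 0.139314 / 0.388273 × 100 = 35.9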